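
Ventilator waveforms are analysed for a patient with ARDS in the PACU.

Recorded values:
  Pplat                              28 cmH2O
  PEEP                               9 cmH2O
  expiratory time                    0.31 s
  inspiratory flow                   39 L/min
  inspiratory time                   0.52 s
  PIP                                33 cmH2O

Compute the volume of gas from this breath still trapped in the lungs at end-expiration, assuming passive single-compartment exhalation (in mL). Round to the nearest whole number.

35

Flow: 39 L/min ÷ 60 = 0.65 L/s.
Vt = flow × Ti = 0.65 L/s × 0.52 s × 1000 mL/L = 338.0 mL.
R = (PIP − Pplat)/V̇ = (33 − 28) / 0.65 = 5.0/0.65 = 7.692 cmH2O·s/L.
C = Vt/(Pplat − PEEP) = 338.0 / (28 − 9) = 338.0/19.0 = 17.789 mL/cmH2O.
τ = R × C = 7.692 × 0.01779 L/cmH2O = 0.1368 s.
Fraction remaining = e^(−Te/τ) = e^(−0.31/0.1368) = 0.1037.
Trapped volume = 338.0 × 0.1037 = 35.051 mL.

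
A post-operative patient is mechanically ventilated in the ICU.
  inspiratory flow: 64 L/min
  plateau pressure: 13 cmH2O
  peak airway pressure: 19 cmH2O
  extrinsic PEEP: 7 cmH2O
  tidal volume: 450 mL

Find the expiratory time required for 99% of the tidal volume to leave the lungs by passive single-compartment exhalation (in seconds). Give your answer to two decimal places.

Flow: 64 L/min ÷ 60 = 1.0667 L/s.
R = (PIP − Pplat)/V̇ = (19 − 13) / 1.0667 = 6.0/1.0667 = 5.625 cmH2O·s/L.
C = Vt/(Pplat − PEEP) = 450.0 / (13 − 7) = 450.0/6.0 = 75.0 mL/cmH2O.
τ = R × C = 5.625 × 0.075 L/cmH2O = 0.4219 s.
t = −τ·ln(1 − 0.99) = −0.4219·ln(0.01) = 1.943 s.

1.94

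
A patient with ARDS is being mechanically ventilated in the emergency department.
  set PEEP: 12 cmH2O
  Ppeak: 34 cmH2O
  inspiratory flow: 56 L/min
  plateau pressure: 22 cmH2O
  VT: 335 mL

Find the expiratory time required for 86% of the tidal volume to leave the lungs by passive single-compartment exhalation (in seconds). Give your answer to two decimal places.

Flow: 56 L/min ÷ 60 = 0.9333 L/s.
R = (PIP − Pplat)/V̇ = (34 − 22) / 0.9333 = 12.0/0.9333 = 12.858 cmH2O·s/L.
C = Vt/(Pplat − PEEP) = 335.0 / (22 − 12) = 335.0/10.0 = 33.5 mL/cmH2O.
τ = R × C = 12.858 × 0.0335 L/cmH2O = 0.4307 s.
t = −τ·ln(1 − 0.86) = −0.4307·ln(0.14) = 0.8468 s.

0.85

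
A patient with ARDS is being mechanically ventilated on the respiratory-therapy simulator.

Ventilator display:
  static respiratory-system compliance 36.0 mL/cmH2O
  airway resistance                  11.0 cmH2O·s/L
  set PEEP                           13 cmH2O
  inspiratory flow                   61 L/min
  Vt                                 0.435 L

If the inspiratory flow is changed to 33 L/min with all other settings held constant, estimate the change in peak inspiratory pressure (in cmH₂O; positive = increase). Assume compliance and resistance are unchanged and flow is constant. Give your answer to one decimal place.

Flow: 61 L/min ÷ 60 = 1.0167 L/s.
New flow: 33 L/min ÷ 60 = 0.55 L/s.
PIP = Vt/C + R·V̇ + PEEP (constant-flow equation of motion).
Only the resistive term changes: ΔPIP = R × ΔV̇ = 11.0 × (0.55 − 1.0167) = 11.0 × -0.4667 = -5.134 cmH2O.

-5.1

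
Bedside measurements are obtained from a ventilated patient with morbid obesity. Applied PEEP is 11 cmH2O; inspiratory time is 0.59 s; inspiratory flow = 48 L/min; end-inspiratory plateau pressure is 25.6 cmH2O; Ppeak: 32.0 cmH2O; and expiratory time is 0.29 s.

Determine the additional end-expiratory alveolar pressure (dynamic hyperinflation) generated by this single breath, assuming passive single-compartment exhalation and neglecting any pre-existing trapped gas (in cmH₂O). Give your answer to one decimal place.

4.8

Flow: 48 L/min ÷ 60 = 0.8 L/s.
Vt = flow × Ti = 0.8 L/s × 0.59 s × 1000 mL/L = 472.0 mL.
R = (PIP − Pplat)/V̇ = (32.0 − 25.6) / 0.8 = 6.4/0.8 = 8.0 cmH2O·s/L.
C = Vt/(Pplat − PEEP) = 472.0 / (25.6 − 11) = 472.0/14.6 = 32.329 mL/cmH2O.
τ = R × C = 8.0 × 0.03233 L/cmH2O = 0.2586 s.
Fraction remaining = e^(−Te/τ) = e^(−0.29/0.2586) = 0.3258; trapped volume = 472.0 × 0.3258 = 153.78 mL.
Additional alveolar pressure from trapping ≈ V_trapped / C = 153.78 / 32.329 = 4.757 cmH2O.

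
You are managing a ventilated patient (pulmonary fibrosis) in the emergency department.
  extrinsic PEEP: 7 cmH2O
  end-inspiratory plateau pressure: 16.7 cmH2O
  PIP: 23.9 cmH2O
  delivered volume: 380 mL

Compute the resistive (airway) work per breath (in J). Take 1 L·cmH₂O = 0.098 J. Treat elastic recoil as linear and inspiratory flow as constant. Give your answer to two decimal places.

With constant inspiratory flow the resistive pressure is constant at PIP − Pplat = 23.9 − 16.7 = 7.2 cmH2O, so resistive work = 7.2 × 0.380 = 2.736 L·cmH2O.
× 0.098 J/(L·cmH2O) → 0.2681 J.

0.27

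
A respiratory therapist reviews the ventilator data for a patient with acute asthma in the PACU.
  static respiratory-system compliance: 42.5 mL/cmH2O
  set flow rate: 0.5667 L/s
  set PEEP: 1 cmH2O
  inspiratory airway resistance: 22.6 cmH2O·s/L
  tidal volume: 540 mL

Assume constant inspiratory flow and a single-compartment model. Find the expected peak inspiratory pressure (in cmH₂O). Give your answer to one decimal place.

26.5

Equation of motion (constant flow): PIP = Vt/C + R·V̇ + PEEP.
PIP = 540/42.5 + 22.6×0.5667 + 1 = 12.706 + 12.807 + 1 = 26.513 cmH2O.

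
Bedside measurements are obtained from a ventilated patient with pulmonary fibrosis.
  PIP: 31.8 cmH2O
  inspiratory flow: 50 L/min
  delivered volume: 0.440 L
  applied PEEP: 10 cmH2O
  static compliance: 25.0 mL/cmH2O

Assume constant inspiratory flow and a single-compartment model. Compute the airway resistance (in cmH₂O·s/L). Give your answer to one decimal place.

Flow: 50 L/min ÷ 60 = 0.8333 L/s.
Equation of motion (constant flow): PIP = Vt/C + R·V̇ + PEEP.
R·V̇ = PIP − Vt/C − PEEP = 31.8 − 440/25.0 − 10 = 31.8 − 17.6 − 10 = 4.2 cmH2O.
R = 4.2 / 0.8333 = 5.04 cmH2O·s/L.

5.0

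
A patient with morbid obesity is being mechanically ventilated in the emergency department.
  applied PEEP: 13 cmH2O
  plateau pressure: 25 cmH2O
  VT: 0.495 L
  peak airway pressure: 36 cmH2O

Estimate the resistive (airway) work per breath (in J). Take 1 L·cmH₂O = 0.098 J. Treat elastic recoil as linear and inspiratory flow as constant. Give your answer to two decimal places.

0.53

With constant inspiratory flow the resistive pressure is constant at PIP − Pplat = 36 − 25 = 11.0 cmH2O, so resistive work = 11.0 × 0.495 = 5.445 L·cmH2O.
× 0.098 J/(L·cmH2O) → 0.5336 J.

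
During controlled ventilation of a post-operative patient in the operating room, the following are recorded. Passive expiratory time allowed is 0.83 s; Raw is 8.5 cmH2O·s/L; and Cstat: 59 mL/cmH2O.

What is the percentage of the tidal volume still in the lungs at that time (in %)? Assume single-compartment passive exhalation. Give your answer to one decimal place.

τ = R × C = 8.5 × 59 mL/cmH2O = 8.5 × 0.059 L/cmH2O = 0.5015 s.
Passive exhalation: V(t)/V₀ = e^(−t/τ) = e^(−0.83/0.5015) = 0.1911.
Fraction remaining = 0.1911 → 19.11%.

19.1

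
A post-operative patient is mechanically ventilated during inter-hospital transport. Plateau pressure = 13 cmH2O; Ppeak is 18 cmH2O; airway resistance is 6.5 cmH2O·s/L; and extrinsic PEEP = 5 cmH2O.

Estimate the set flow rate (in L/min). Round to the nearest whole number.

46

flow = (PIP − Pplat) / Raw = (18 − 13) / 6.5 = 0.7692 L/s × 60 = 46.152 L/min.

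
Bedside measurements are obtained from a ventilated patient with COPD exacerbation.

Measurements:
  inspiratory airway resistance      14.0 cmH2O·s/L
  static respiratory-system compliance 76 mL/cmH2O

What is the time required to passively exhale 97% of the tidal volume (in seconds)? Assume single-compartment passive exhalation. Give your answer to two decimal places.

τ = R × C = 14.0 × 76 mL/cmH2O = 14.0 × 0.076 L/cmH2O = 1.064 s.
Exhaled fraction f = 1 − e^(−t/τ) → t = −τ·ln(1 − f) = −1.064·ln(0.03) = 3.731 s.

3.73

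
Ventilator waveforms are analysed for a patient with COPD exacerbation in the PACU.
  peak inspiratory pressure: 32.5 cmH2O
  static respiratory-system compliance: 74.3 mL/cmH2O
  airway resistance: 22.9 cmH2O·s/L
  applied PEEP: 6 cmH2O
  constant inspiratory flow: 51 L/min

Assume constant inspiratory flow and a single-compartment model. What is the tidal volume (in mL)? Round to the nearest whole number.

Flow: 51 L/min ÷ 60 = 0.85 L/s.
Equation of motion (constant flow): PIP = Vt/C + R·V̇ + PEEP.
Vt/C = PIP − R·V̇ − PEEP = 32.5 − 19.465 − 6 = 7.035 cmH2O.
Vt = C × 7.035 = 74.3 × 7.035 = 522.7 mL.

523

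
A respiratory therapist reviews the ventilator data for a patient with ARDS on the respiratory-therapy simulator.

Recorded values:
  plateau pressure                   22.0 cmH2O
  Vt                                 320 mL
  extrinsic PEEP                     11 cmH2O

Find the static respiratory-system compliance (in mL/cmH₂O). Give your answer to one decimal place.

29.1

Cstat = Vt / (Pplat − PEEP) = 320 / (22.0 − 11) = 320 / 11.0 = 29.091 mL/cmH2O.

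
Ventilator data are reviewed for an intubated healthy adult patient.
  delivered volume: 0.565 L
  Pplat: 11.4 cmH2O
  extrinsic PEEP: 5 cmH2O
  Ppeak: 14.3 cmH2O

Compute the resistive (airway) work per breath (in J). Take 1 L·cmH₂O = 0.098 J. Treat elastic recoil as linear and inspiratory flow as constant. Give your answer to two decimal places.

With constant inspiratory flow the resistive pressure is constant at PIP − Pplat = 14.3 − 11.4 = 2.9 cmH2O, so resistive work = 2.9 × 0.565 = 1.639 L·cmH2O.
× 0.098 J/(L·cmH2O) → 0.1606 J.

0.16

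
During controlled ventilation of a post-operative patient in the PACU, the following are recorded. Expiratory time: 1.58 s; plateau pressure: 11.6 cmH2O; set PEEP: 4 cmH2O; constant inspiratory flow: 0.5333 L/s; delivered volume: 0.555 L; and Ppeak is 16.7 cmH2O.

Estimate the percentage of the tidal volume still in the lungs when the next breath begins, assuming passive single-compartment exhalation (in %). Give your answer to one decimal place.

10.4

R = (PIP − Pplat)/V̇ = (16.7 − 11.6) / 0.5333 = 5.1/0.5333 = 9.563 cmH2O·s/L.
C = Vt/(Pplat − PEEP) = 555.0 / (11.6 − 4) = 555.0/7.6 = 73.026 mL/cmH2O.
τ = R × C = 9.563 × 0.07303 L/cmH2O = 0.6984 s.
Fraction remaining at end-expiration = e^(−Te/τ) = e^(−1.58/0.6984) = 0.1041 → 10.41%.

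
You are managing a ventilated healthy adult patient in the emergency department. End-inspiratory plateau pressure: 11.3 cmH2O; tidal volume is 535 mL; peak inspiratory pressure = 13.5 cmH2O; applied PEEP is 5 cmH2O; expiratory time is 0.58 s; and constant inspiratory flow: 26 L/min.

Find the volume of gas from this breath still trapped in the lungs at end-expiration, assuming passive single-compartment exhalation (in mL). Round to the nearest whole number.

Flow: 26 L/min ÷ 60 = 0.4333 L/s.
R = (PIP − Pplat)/V̇ = (13.5 − 11.3) / 0.4333 = 2.2/0.4333 = 5.077 cmH2O·s/L.
C = Vt/(Pplat − PEEP) = 535.0 / (11.3 − 5) = 535.0/6.3 = 84.921 mL/cmH2O.
τ = R × C = 5.077 × 0.08492 L/cmH2O = 0.4311 s.
Fraction remaining = e^(−Te/τ) = e^(−0.58/0.4311) = 0.2604.
Trapped volume = 535.0 × 0.2604 = 139.31 mL.

139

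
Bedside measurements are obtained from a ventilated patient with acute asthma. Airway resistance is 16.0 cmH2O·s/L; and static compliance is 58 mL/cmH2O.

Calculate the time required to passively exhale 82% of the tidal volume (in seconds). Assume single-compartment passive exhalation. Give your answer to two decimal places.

1.59

τ = R × C = 16.0 × 58 mL/cmH2O = 16.0 × 0.058 L/cmH2O = 0.928 s.
Exhaled fraction f = 1 − e^(−t/τ) → t = −τ·ln(1 − f) = −0.928·ln(0.18) = 1.591 s.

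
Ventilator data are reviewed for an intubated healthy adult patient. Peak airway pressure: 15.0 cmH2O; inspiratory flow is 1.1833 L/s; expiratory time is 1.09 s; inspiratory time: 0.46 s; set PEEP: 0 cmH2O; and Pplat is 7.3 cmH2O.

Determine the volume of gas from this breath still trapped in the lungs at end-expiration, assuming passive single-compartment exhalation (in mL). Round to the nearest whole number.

Vt = flow × Ti = 1.1833 L/s × 0.46 s × 1000 mL/L = 544.32 mL.
R = (PIP − Pplat)/V̇ = (15.0 − 7.3) / 1.1833 = 7.7/1.1833 = 6.507 cmH2O·s/L.
C = Vt/(Pplat − PEEP) = 544.32 / (7.3 − 0) = 544.32/7.3 = 74.564 mL/cmH2O.
τ = R × C = 6.507 × 0.07456 L/cmH2O = 0.4852 s.
Fraction remaining = e^(−Te/τ) = e^(−1.09/0.4852) = 0.1058.
Trapped volume = 544.32 × 0.1058 = 57.589 mL.

58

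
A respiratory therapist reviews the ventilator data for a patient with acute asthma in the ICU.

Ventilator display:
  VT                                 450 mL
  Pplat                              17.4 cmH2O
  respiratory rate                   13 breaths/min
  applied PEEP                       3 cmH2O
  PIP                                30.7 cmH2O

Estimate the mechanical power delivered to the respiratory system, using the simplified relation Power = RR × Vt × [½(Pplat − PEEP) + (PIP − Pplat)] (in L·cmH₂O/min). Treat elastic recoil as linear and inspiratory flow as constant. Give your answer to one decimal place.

119.9

Per-breath work = Vt × [½(Pplat−PEEP) + (PIP−Pplat)] = 0.450 × [0.5×14.4 + 13.3] = 0.450 × 20.5 = 9.225 L·cmH2O.
Power = 13 × 9.225 = 119.93 L·cmH2O/min.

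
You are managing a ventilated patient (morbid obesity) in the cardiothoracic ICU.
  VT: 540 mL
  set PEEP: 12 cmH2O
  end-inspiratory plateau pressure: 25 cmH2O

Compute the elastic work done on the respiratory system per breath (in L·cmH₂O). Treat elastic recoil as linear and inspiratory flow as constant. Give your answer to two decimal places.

3.51

Elastic work ≈ ½ × (Pplat − PEEP) × Vt = 0.5 × (25 − 12) × 0.540 L = 0.5 × 13.0 × 0.540 = 3.51 L·cmH2O.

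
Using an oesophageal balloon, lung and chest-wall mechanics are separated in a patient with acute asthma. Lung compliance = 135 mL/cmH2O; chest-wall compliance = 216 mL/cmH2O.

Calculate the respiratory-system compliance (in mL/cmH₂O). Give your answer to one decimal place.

Lung and chest wall are elastances in series: 1/Crs = 1/CL + 1/Ccw.
1/Crs = 1/135 + 1/216 = 0.01204.
Crs = 83.056 mL/cmH2O.

83.1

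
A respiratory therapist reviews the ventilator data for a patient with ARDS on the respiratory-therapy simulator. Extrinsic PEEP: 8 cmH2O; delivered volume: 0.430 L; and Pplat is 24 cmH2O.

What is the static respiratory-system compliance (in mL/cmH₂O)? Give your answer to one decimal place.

26.9

Cstat = Vt / (Pplat − PEEP) = 430 / (24 − 8) = 430 / 16.0 = 26.875 mL/cmH2O.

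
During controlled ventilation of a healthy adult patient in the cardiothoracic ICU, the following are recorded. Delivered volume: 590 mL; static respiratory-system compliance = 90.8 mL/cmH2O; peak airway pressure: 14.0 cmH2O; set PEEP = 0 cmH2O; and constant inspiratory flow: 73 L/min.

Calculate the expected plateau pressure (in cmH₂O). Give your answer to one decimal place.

6.5

Pplat = PEEP + Vt / Cstat = 0 + 590 / 90.8 = 0 + 6.498 = 6.498 cmH2O.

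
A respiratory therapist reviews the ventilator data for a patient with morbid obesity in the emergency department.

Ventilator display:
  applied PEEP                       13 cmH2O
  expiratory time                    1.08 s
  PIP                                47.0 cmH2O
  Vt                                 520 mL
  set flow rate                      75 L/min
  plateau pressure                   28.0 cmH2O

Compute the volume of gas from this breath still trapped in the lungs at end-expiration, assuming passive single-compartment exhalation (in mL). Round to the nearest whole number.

67

Flow: 75 L/min ÷ 60 = 1.25 L/s.
R = (PIP − Pplat)/V̇ = (47.0 − 28.0) / 1.25 = 19.0/1.25 = 15.2 cmH2O·s/L.
C = Vt/(Pplat − PEEP) = 520.0 / (28.0 − 13) = 520.0/15.0 = 34.667 mL/cmH2O.
τ = R × C = 15.2 × 0.03467 L/cmH2O = 0.527 s.
Fraction remaining = e^(−Te/τ) = e^(−1.08/0.527) = 0.1288.
Trapped volume = 520.0 × 0.1288 = 66.976 mL.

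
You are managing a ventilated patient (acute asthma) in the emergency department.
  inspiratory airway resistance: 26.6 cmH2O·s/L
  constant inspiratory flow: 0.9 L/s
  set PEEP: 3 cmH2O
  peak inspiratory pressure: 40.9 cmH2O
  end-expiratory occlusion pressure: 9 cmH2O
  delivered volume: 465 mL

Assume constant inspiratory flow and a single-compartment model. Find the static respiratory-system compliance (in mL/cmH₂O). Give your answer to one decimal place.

58.4

Total PEEP = 9 cmH2O (set 3 + intrinsic 6); this is the baseline alveolar pressure.
Equation of motion (constant flow): PIP = Vt/C + R·V̇ + PEEP.
Vt/C = PIP − R·V̇ − PEEP = 40.9 − 26.6×0.9 − 9 = 40.9 − 23.94 − 9 = 7.96 cmH2O.
C = Vt / 7.96 = 465 / 7.96 = 58.417 mL/cmH2O.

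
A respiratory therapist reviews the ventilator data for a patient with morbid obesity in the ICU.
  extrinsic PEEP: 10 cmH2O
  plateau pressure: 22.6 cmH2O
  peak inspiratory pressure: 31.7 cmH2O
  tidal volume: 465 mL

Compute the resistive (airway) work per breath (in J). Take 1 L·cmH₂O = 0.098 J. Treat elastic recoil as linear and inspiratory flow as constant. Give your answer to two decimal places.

With constant inspiratory flow the resistive pressure is constant at PIP − Pplat = 31.7 − 22.6 = 9.1 cmH2O, so resistive work = 9.1 × 0.465 = 4.232 L·cmH2O.
× 0.098 J/(L·cmH2O) → 0.4147 J.

0.41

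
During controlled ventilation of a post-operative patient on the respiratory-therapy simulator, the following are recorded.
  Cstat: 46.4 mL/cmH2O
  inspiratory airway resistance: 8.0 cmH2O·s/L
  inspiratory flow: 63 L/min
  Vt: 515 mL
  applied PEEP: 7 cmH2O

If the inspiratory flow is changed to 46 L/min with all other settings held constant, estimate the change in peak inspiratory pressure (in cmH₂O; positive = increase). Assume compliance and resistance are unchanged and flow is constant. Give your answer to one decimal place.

-2.3

Flow: 63 L/min ÷ 60 = 1.05 L/s.
New flow: 46 L/min ÷ 60 = 0.7667 L/s.
PIP = Vt/C + R·V̇ + PEEP (constant-flow equation of motion).
Only the resistive term changes: ΔPIP = R × ΔV̇ = 8.0 × (0.7667 − 1.05) = 8.0 × -0.2833 = -2.266 cmH2O.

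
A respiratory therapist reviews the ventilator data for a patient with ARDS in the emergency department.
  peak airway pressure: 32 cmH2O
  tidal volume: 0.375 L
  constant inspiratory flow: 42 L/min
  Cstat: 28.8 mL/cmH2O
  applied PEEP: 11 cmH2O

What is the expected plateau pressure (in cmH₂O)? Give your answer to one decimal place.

24.0

Pplat = PEEP + Vt / Cstat = 11 + 375 / 28.8 = 11 + 13.021 = 24.021 cmH2O.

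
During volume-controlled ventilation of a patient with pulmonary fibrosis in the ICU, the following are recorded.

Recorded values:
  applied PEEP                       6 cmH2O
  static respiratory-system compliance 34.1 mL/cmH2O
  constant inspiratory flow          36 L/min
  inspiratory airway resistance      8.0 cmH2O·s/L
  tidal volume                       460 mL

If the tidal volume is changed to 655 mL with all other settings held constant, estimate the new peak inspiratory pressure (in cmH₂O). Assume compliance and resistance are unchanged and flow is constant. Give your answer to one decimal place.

30.0

Flow: 36 L/min ÷ 60 = 0.6 L/s.
PIP = Vt/C + R·V̇ + PEEP (constant-flow equation of motion).
Only the elastic term changes: ΔPIP = ΔVt / C = (655 − 460) / 34.1 = 5.718 cmH2O.
Original PIP = 460/34.1 + 8.0×0.6 + 6 = 24.29 cmH2O; new PIP = 24.29 + (5.718) = 30.008 cmH2O.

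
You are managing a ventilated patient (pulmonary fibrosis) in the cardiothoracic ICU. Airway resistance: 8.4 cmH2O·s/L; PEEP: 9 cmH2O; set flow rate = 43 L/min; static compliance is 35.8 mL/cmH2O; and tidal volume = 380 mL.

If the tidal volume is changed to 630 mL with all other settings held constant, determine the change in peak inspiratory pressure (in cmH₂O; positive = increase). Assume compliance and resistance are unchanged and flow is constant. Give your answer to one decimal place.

PIP = Vt/C + R·V̇ + PEEP (constant-flow equation of motion).
Only the elastic term changes: ΔPIP = ΔVt / C = (630 − 380) / 35.8 = 6.983 cmH2O.

7.0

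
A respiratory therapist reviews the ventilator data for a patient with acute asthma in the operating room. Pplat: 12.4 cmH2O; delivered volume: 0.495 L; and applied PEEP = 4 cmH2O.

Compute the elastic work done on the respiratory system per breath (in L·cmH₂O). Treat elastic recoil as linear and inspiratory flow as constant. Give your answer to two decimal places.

Elastic work ≈ ½ × (Pplat − PEEP) × Vt = 0.5 × (12.4 − 4) × 0.495 L = 0.5 × 8.4 × 0.495 = 2.079 L·cmH2O.

2.08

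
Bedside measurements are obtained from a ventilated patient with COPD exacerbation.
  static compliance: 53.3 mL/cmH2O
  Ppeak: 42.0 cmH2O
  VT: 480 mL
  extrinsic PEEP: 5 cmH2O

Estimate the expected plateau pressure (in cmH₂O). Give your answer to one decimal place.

Pplat = PEEP + Vt / Cstat = 5 + 480 / 53.3 = 5 + 9.006 = 14.006 cmH2O.

14.0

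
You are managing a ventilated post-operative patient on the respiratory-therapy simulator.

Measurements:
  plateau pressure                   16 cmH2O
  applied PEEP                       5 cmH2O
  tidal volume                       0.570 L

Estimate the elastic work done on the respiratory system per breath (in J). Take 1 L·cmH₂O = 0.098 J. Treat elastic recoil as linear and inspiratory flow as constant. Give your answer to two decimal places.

Elastic work ≈ ½ × (Pplat − PEEP) × Vt = 0.5 × (16 − 5) × 0.570 L = 0.5 × 11.0 × 0.570 = 3.135 L·cmH2O.
× 0.098 J/(L·cmH2O) → 0.3072 J.

0.31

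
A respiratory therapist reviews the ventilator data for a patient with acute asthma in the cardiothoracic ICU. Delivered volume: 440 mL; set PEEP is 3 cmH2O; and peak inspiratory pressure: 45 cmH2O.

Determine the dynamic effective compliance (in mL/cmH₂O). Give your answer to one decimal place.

10.5

Dynamic compliance = Vt / (PIP − PEEP) = 440 / (45 − 3) = 440 / 42.0 = 10.476 mL/cmH2O.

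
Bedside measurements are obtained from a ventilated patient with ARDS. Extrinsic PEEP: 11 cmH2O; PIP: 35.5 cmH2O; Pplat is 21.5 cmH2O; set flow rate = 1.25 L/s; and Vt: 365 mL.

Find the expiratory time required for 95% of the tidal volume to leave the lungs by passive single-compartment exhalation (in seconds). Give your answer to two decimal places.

R = (PIP − Pplat)/V̇ = (35.5 − 21.5) / 1.25 = 14.0/1.25 = 11.2 cmH2O·s/L.
C = Vt/(Pplat − PEEP) = 365.0 / (21.5 − 11) = 365.0/10.5 = 34.762 mL/cmH2O.
τ = R × C = 11.2 × 0.03476 L/cmH2O = 0.3893 s.
t = −τ·ln(1 − 0.95) = −0.3893·ln(0.05) = 1.166 s.

1.17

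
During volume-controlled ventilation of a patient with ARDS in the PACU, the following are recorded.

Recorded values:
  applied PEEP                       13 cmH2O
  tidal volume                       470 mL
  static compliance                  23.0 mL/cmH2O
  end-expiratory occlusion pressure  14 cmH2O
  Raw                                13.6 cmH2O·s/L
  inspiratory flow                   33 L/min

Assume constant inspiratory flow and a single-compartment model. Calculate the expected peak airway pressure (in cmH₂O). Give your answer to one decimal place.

Flow: 33 L/min ÷ 60 = 0.55 L/s.
Total PEEP = 14 cmH2O (set 13 + intrinsic 1); this is the baseline alveolar pressure.
Equation of motion (constant flow): PIP = Vt/C + R·V̇ + PEEP.
PIP = 470/23.0 + 13.6×0.55 + 14 = 20.435 + 7.48 + 14 = 41.915 cmH2O.

41.9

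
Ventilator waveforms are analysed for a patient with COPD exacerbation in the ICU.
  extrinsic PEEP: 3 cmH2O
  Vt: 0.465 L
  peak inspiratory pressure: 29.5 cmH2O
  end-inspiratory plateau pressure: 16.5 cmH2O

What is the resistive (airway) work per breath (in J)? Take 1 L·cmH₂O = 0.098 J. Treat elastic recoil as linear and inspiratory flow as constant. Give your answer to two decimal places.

0.59

With constant inspiratory flow the resistive pressure is constant at PIP − Pplat = 29.5 − 16.5 = 13.0 cmH2O, so resistive work = 13.0 × 0.465 = 6.045 L·cmH2O.
× 0.098 J/(L·cmH2O) → 0.5924 J.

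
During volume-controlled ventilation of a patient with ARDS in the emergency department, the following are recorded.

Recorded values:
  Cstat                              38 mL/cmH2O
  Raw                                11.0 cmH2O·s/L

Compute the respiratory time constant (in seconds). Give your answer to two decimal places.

0.42

τ = R × C = 11.0 × 38 mL/cmH2O = 11.0 × 0.038 L/cmH2O = 0.418 s.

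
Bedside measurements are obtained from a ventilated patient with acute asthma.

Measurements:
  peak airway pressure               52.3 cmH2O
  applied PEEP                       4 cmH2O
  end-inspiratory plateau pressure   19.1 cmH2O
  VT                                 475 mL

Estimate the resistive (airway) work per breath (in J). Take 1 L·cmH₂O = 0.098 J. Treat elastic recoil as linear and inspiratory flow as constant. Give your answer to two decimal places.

With constant inspiratory flow the resistive pressure is constant at PIP − Pplat = 52.3 − 19.1 = 33.2 cmH2O, so resistive work = 33.2 × 0.475 = 15.77 L·cmH2O.
× 0.098 J/(L·cmH2O) → 1.545 J.

1.55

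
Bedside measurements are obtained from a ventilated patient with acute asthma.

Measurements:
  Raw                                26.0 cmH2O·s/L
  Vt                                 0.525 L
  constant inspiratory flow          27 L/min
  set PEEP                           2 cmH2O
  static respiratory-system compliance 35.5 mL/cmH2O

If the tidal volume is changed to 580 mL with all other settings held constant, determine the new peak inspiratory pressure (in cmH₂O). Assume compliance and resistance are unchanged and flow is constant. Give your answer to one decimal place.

Flow: 27 L/min ÷ 60 = 0.45 L/s.
PIP = Vt/C + R·V̇ + PEEP (constant-flow equation of motion).
Only the elastic term changes: ΔPIP = ΔVt / C = (580 − 525) / 35.5 = 1.549 cmH2O.
Original PIP = 525/35.5 + 26.0×0.45 + 2 = 28.489 cmH2O; new PIP = 28.489 + (1.549) = 30.038 cmH2O.

30.0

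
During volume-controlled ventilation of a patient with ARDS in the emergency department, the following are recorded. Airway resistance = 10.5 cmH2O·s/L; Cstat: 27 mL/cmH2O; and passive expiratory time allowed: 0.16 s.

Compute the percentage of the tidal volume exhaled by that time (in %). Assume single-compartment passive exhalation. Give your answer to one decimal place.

43.1

τ = R × C = 10.5 × 27 mL/cmH2O = 10.5 × 0.027 L/cmH2O = 0.2835 s.
Passive exhalation: V(t)/V₀ = e^(−t/τ) = e^(−0.16/0.2835) = 0.5687.
Fraction exhaled = 1 − 0.5687 = 0.4313 → 43.13%.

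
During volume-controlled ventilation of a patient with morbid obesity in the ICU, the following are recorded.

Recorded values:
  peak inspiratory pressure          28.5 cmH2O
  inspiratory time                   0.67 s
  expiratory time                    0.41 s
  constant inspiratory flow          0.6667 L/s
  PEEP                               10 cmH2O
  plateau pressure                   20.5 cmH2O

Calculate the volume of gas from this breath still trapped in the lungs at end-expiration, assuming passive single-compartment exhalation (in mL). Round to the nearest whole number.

200

Vt = flow × Ti = 0.6667 L/s × 0.67 s × 1000 mL/L = 446.69 mL.
R = (PIP − Pplat)/V̇ = (28.5 − 20.5) / 0.6667 = 8.0/0.6667 = 11.999 cmH2O·s/L.
C = Vt/(Pplat − PEEP) = 446.69 / (20.5 − 10) = 446.69/10.5 = 42.542 mL/cmH2O.
τ = R × C = 11.999 × 0.04254 L/cmH2O = 0.5104 s.
Fraction remaining = e^(−Te/τ) = e^(−0.41/0.5104) = 0.4479.
Trapped volume = 446.69 × 0.4479 = 200.07 mL.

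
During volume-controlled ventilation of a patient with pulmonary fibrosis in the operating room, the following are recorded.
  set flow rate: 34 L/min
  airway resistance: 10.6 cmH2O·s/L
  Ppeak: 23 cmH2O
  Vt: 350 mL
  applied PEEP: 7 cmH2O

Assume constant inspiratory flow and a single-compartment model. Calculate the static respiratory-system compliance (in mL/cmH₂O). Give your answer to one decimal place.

Flow: 34 L/min ÷ 60 = 0.5667 L/s.
Equation of motion (constant flow): PIP = Vt/C + R·V̇ + PEEP.
Vt/C = PIP − R·V̇ − PEEP = 23 − 10.6×0.5667 − 7 = 23 − 6.007 − 7 = 9.993 cmH2O.
C = Vt / 9.993 = 350 / 9.993 = 35.025 mL/cmH2O.

35.0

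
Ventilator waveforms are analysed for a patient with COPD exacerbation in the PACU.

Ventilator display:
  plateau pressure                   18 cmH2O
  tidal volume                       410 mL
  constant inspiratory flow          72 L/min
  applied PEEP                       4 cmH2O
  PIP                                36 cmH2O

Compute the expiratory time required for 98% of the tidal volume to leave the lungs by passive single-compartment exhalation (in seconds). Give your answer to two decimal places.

1.72

Flow: 72 L/min ÷ 60 = 1.2 L/s.
R = (PIP − Pplat)/V̇ = (36 − 18) / 1.2 = 18.0/1.2 = 15.0 cmH2O·s/L.
C = Vt/(Pplat − PEEP) = 410.0 / (18 − 4) = 410.0/14.0 = 29.286 mL/cmH2O.
τ = R × C = 15.0 × 0.02929 L/cmH2O = 0.4394 s.
t = −τ·ln(1 − 0.98) = −0.4394·ln(0.02) = 1.719 s.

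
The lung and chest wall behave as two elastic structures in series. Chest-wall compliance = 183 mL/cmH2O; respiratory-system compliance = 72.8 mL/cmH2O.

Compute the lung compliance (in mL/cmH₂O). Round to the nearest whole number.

121

1/CL = 1/Crs − 1/Ccw.
1/CL = 1/72.8 − 1/183 = 0.008272.
CL = 120.89 mL/cmH2O.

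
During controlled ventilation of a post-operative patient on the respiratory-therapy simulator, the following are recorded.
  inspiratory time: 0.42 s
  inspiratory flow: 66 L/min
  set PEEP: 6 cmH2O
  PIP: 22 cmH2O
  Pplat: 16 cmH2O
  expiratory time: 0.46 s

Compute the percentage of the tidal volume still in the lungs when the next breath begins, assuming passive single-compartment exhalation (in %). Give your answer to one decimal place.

16.1

Flow: 66 L/min ÷ 60 = 1.1 L/s.
Vt = flow × Ti = 1.1 L/s × 0.42 s × 1000 mL/L = 462.0 mL.
R = (PIP − Pplat)/V̇ = (22 − 16) / 1.1 = 6.0/1.1 = 5.455 cmH2O·s/L.
C = Vt/(Pplat − PEEP) = 462.0 / (16 − 6) = 462.0/10.0 = 46.2 mL/cmH2O.
τ = R × C = 5.455 × 0.0462 L/cmH2O = 0.252 s.
Fraction remaining at end-expiration = e^(−Te/τ) = e^(−0.46/0.252) = 0.1612 → 16.12%.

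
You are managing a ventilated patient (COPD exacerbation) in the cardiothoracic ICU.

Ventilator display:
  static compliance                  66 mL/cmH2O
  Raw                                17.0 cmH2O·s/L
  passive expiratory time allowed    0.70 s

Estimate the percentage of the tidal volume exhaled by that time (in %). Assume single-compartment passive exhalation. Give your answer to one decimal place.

46.4

τ = R × C = 17.0 × 66 mL/cmH2O = 17.0 × 0.066 L/cmH2O = 1.122 s.
Passive exhalation: V(t)/V₀ = e^(−t/τ) = e^(−0.70/1.122) = 0.5359.
Fraction exhaled = 1 − 0.5359 = 0.4641 → 46.41%.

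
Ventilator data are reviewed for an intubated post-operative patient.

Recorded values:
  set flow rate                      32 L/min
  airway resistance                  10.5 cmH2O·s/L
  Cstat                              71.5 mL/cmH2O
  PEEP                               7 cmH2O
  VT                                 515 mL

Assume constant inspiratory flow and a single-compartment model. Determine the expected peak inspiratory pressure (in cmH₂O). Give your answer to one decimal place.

Flow: 32 L/min ÷ 60 = 0.5333 L/s.
Equation of motion (constant flow): PIP = Vt/C + R·V̇ + PEEP.
PIP = 515/71.5 + 10.5×0.5333 + 7 = 7.203 + 5.6 + 7 = 19.803 cmH2O.

19.8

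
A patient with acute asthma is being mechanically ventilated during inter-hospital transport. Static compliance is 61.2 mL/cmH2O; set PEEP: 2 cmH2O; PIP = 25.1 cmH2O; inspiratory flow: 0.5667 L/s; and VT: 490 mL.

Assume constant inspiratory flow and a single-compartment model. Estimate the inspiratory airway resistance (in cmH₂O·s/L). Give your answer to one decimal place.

26.6

Equation of motion (constant flow): PIP = Vt/C + R·V̇ + PEEP.
R·V̇ = PIP − Vt/C − PEEP = 25.1 − 490/61.2 − 2 = 25.1 − 8.007 − 2 = 15.093 cmH2O.
R = 15.093 / 0.5667 = 26.633 cmH2O·s/L.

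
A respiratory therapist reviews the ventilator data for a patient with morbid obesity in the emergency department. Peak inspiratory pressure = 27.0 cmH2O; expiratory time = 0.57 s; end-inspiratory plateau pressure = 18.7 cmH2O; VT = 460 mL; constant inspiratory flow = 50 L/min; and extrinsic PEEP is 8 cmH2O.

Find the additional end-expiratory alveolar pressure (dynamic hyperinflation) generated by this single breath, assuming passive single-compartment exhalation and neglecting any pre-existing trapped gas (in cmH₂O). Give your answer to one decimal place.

Flow: 50 L/min ÷ 60 = 0.8333 L/s.
R = (PIP − Pplat)/V̇ = (27.0 − 18.7) / 0.8333 = 8.3/0.8333 = 9.96 cmH2O·s/L.
C = Vt/(Pplat − PEEP) = 460.0 / (18.7 − 8) = 460.0/10.7 = 42.991 mL/cmH2O.
τ = R × C = 9.96 × 0.04299 L/cmH2O = 0.4282 s.
Fraction remaining = e^(−Te/τ) = e^(−0.57/0.4282) = 0.2642; trapped volume = 460.0 × 0.2642 = 121.53 mL.
Additional alveolar pressure from trapping ≈ V_trapped / C = 121.53 / 42.991 = 2.827 cmH2O.

2.8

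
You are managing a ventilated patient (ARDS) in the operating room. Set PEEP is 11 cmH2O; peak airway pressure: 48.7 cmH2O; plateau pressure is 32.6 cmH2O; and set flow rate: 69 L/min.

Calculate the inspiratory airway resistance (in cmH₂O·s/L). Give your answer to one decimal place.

Flow: 69 L/min ÷ 60 = 1.15 L/s.
Raw = (PIP − Pplat) / flow = (48.7 − 32.6) / 1.15 = 16.1 / 1.15 = 14.0 cmH2O·s/L.

14.0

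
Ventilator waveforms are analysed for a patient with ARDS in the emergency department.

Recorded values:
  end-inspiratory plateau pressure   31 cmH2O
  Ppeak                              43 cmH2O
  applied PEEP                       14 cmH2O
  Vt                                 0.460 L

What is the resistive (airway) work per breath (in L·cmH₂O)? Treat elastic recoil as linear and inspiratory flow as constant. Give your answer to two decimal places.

With constant inspiratory flow the resistive pressure is constant at PIP − Pplat = 43 − 31 = 12.0 cmH2O, so resistive work = 12.0 × 0.460 = 5.52 L·cmH2O.

5.52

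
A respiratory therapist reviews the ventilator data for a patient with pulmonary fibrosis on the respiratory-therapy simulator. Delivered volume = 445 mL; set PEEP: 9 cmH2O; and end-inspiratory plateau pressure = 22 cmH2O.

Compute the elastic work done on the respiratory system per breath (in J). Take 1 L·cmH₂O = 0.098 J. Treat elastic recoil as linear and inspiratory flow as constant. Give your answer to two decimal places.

Elastic work ≈ ½ × (Pplat − PEEP) × Vt = 0.5 × (22 − 9) × 0.445 L = 0.5 × 13.0 × 0.445 = 2.893 L·cmH2O.
× 0.098 J/(L·cmH2O) → 0.2835 J.

0.28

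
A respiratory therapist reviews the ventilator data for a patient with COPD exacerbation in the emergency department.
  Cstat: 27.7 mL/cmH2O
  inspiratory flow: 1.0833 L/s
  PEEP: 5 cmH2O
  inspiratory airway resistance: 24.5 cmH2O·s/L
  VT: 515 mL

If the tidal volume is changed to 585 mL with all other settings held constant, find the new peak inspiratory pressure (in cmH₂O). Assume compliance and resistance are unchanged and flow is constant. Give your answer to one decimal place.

PIP = Vt/C + R·V̇ + PEEP (constant-flow equation of motion).
Only the elastic term changes: ΔPIP = ΔVt / C = (585 − 515) / 27.7 = 2.527 cmH2O.
Original PIP = 515/27.7 + 24.5×1.0833 + 5 = 50.133 cmH2O; new PIP = 50.133 + (2.527) = 52.66 cmH2O.

52.7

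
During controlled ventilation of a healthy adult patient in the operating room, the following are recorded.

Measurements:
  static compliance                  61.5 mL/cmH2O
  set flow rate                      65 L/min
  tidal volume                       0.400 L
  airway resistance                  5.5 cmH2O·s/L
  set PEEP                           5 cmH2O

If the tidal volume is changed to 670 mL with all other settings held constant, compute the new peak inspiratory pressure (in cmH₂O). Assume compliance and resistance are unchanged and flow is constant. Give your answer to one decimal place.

Flow: 65 L/min ÷ 60 = 1.0833 L/s.
PIP = Vt/C + R·V̇ + PEEP (constant-flow equation of motion).
Only the elastic term changes: ΔPIP = ΔVt / C = (670 − 400) / 61.5 = 4.39 cmH2O.
Original PIP = 400/61.5 + 5.5×1.0833 + 5 = 17.462 cmH2O; new PIP = 17.462 + (4.39) = 21.852 cmH2O.

21.9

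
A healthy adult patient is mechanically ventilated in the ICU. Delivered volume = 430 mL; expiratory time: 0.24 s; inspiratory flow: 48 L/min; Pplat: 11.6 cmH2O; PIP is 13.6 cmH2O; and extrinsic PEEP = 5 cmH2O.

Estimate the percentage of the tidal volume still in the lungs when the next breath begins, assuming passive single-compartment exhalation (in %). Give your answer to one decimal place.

22.9

Flow: 48 L/min ÷ 60 = 0.8 L/s.
R = (PIP − Pplat)/V̇ = (13.6 − 11.6) / 0.8 = 2.0/0.8 = 2.5 cmH2O·s/L.
C = Vt/(Pplat − PEEP) = 430.0 / (11.6 − 5) = 430.0/6.6 = 65.152 mL/cmH2O.
τ = R × C = 2.5 × 0.06515 L/cmH2O = 0.1629 s.
Fraction remaining at end-expiration = e^(−Te/τ) = e^(−0.24/0.1629) = 0.2292 → 22.92%.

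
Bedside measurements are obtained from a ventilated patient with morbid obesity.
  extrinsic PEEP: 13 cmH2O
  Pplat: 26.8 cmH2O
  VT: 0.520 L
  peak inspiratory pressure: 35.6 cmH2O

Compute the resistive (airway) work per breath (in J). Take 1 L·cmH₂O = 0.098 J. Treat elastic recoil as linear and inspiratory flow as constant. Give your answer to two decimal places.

0.45

With constant inspiratory flow the resistive pressure is constant at PIP − Pplat = 35.6 − 26.8 = 8.8 cmH2O, so resistive work = 8.8 × 0.520 = 4.576 L·cmH2O.
× 0.098 J/(L·cmH2O) → 0.4484 J.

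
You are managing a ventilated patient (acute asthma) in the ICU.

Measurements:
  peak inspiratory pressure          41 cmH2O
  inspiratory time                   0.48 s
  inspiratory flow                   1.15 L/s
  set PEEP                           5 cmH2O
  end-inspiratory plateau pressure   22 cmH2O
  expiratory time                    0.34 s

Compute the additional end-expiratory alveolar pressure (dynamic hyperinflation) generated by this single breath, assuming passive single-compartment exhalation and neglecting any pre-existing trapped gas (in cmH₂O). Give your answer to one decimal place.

Vt = flow × Ti = 1.15 L/s × 0.48 s × 1000 mL/L = 552.0 mL.
R = (PIP − Pplat)/V̇ = (41 − 22) / 1.15 = 19.0/1.15 = 16.522 cmH2O·s/L.
C = Vt/(Pplat − PEEP) = 552.0 / (22 − 5) = 552.0/17.0 = 32.471 mL/cmH2O.
τ = R × C = 16.522 × 0.03247 L/cmH2O = 0.5365 s.
Fraction remaining = e^(−Te/τ) = e^(−0.34/0.5365) = 0.5306; trapped volume = 552.0 × 0.5306 = 292.89 mL.
Additional alveolar pressure from trapping ≈ V_trapped / C = 292.89 / 32.471 = 9.02 cmH2O.

9.0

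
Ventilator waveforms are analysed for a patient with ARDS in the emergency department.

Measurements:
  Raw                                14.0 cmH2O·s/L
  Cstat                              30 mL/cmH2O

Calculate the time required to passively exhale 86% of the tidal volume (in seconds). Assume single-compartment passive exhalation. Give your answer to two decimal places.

τ = R × C = 14.0 × 30 mL/cmH2O = 14.0 × 0.030 L/cmH2O = 0.42 s.
Exhaled fraction f = 1 − e^(−t/τ) → t = −τ·ln(1 − f) = −0.42·ln(0.14) = 0.8258 s.

0.83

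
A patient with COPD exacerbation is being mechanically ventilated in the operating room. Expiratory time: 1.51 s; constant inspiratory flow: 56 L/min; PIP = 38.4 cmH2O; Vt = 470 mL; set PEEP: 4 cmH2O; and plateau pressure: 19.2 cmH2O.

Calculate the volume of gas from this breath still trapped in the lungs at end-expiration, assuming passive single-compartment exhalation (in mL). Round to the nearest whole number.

Flow: 56 L/min ÷ 60 = 0.9333 L/s.
R = (PIP − Pplat)/V̇ = (38.4 − 19.2) / 0.9333 = 19.2/0.9333 = 20.572 cmH2O·s/L.
C = Vt/(Pplat − PEEP) = 470.0 / (19.2 − 4) = 470.0/15.2 = 30.921 mL/cmH2O.
τ = R × C = 20.572 × 0.03092 L/cmH2O = 0.6361 s.
Fraction remaining = e^(−Te/τ) = e^(−1.51/0.6361) = 0.09312.
Trapped volume = 470.0 × 0.09312 = 43.766 mL.

44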